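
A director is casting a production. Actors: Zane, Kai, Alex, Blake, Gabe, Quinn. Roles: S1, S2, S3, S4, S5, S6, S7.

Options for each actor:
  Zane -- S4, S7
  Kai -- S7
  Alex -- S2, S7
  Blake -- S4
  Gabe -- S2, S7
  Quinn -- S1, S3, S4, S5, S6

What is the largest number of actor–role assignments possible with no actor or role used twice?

4

A valid assignment of size 4: Zane–S4, Kai–S7, Alex–S2, Quinn–S6.
The set {Zane, Kai, Alex, Blake, Gabe} has only 3 neighbours ({S2, S4, S7}), so by Hall's theorem at most 4 of the 6 actors can be matched.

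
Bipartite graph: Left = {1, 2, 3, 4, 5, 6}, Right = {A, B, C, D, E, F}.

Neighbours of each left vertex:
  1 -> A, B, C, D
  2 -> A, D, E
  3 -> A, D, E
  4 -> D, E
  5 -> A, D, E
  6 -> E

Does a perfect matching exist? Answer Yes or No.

The set {2, 3, 4, 5, 6} has only 3 neighbours ({A, D, E}), so by Hall's theorem at most 4 of the 6 left vertices can be matched.
Hence no matching covers every left vertex.

No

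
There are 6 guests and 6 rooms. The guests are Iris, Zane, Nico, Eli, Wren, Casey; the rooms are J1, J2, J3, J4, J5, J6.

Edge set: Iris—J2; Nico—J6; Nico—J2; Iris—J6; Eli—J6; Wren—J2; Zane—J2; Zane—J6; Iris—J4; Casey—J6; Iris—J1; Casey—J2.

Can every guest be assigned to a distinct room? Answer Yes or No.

The set {Zane, Nico, Eli, Wren, Casey} has only 2 neighbours ({J2, J6}), so by Hall's theorem at most 3 of the 6 guests can be matched.
Hence no matching covers every guest.

No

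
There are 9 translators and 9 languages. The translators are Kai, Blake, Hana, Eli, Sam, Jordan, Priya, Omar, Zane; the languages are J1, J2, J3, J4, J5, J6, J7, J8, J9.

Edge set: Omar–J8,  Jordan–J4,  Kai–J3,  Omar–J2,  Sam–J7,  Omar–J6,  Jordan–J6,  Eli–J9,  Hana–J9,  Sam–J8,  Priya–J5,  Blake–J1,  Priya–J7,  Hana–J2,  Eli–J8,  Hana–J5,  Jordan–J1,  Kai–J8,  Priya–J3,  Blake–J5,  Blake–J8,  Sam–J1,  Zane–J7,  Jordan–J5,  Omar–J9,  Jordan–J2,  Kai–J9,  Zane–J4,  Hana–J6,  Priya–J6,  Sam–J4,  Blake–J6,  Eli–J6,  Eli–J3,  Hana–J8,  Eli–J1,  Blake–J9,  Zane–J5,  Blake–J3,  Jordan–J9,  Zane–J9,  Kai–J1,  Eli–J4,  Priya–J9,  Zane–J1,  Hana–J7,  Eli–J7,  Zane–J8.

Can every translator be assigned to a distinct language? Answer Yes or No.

Yes

For example, pair Kai–J8, Blake–J5, Hana–J7, Eli–J1, Sam–J4, Jordan–J2, Priya–J3, Omar–J6, Zane–J9.
All 9 translators are covered.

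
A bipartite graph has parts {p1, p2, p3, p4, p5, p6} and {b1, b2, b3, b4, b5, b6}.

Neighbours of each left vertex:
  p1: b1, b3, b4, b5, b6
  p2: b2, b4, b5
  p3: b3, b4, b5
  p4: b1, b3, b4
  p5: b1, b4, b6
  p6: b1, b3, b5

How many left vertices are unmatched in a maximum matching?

0

A valid assignment of size 6: p1-b1, p2-b2, p3-b5, p4-b4, p5-b6, p6-b3.
This saturates every left vertex, so 6 is the maximum.
That matches 6 of the 6, leaving 0 unmatched; no matching can do better.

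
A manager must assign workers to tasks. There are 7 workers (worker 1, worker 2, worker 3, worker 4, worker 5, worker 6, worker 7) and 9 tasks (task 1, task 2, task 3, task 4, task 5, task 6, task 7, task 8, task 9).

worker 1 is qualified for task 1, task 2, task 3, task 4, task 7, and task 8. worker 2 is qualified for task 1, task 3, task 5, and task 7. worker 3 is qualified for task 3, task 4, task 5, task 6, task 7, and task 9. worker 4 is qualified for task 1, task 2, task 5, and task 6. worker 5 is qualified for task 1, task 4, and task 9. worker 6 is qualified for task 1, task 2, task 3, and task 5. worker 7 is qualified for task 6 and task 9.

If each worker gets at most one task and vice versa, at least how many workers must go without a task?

A valid assignment of size 7: worker 1–task 8, worker 2–task 7, worker 3–task 4, worker 4–task 2, worker 5–task 1, worker 6–task 5, worker 7–task 9.
All 7 workers are matched, so no larger matching exists.
That matches 7 of the 7, leaving 0 unmatched; no matching can do better.

0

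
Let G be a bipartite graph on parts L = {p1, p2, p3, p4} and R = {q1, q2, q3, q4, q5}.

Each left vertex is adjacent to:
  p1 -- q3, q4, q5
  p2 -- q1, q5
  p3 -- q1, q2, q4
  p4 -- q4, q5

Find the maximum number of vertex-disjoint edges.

A valid assignment of size 4: p1-q4, p2-q1, p3-q2, p4-q5.
This saturates every left vertex, so 4 is the maximum.

4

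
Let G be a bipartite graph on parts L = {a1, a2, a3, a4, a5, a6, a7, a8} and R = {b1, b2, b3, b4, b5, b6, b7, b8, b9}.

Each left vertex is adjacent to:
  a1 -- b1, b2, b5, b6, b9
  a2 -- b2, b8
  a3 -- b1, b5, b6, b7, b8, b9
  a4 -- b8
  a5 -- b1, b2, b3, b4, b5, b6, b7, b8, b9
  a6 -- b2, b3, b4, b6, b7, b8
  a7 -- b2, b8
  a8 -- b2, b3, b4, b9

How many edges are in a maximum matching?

A valid assignment of size 7: a1→b6, a2→b2, a3→b5, a4→b8, a5→b1, a6→b7, a8→b3.
The set {a2, a4, a7} has only 2 neighbours ({b2, b8}), so by Hall's theorem at most 7 of the 8 left vertices can be matched.

7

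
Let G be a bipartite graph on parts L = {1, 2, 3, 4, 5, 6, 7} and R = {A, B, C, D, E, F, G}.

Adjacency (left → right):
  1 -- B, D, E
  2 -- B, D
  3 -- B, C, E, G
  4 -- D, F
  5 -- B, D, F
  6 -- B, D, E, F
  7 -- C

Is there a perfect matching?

No

The set {1, 2, 4, 5, 6} has only 4 neighbours ({B, D, E, F}), so by Hall's theorem at most 6 of the 7 left vertices can be matched.
Hence no matching covers every left vertex.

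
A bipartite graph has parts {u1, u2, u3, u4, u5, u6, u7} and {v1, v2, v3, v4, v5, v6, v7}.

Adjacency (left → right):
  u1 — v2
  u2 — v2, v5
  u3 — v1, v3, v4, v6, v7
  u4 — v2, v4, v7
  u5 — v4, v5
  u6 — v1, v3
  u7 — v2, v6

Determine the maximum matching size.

7

One maximum matching: u1–v2, u2–v5, u3–v3, u4–v7, u5–v4, u6–v1, u7–v6.
All 7 left vertices are matched, so no larger matching exists.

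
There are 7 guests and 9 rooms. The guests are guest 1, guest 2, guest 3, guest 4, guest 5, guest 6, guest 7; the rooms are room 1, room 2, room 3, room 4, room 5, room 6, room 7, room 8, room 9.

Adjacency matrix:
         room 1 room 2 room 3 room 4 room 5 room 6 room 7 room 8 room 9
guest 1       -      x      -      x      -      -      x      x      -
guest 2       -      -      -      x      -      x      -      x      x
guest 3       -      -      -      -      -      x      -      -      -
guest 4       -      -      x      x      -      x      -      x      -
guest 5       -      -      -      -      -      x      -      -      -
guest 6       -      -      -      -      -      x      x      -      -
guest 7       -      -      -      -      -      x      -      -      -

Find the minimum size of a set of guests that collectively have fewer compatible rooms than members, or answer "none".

Take S = {guest 3, guest 5}. Its neighbourhood is {room 6}, so |N(S)| = 1 < |S| = 2.
No single vertex violates Hall's condition since each has at least one neighbour, so 2 is the minimum.

2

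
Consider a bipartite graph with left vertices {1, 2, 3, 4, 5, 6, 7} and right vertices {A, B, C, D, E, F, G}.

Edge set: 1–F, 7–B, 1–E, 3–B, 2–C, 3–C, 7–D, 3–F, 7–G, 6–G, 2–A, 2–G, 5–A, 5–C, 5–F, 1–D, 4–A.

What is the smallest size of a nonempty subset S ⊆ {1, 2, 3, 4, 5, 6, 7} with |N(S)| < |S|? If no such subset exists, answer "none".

A matching saturating every left vertex exists, for instance 1→E, 2→C, 3→B, 4→A, 5→F, 6→G, 7→D.
By Hall's marriage theorem, this means |N(S)| ≥ |S| for every subset S, so no violating subset exists.

none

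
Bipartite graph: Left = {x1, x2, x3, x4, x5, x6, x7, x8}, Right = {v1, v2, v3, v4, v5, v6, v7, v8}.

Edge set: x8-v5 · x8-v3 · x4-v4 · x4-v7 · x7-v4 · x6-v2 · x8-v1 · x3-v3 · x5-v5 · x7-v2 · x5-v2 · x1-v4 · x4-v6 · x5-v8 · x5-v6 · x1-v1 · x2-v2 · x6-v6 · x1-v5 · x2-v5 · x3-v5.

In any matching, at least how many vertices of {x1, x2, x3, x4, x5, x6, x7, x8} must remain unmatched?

0

One maximum matching: x1-v4, x2-v5, x3-v3, x4-v7, x5-v8, x6-v6, x7-v2, x8-v1.
All 8 left vertices are matched, so no larger matching exists.
That matches 8 of the 8, leaving 0 unmatched; no matching can do better.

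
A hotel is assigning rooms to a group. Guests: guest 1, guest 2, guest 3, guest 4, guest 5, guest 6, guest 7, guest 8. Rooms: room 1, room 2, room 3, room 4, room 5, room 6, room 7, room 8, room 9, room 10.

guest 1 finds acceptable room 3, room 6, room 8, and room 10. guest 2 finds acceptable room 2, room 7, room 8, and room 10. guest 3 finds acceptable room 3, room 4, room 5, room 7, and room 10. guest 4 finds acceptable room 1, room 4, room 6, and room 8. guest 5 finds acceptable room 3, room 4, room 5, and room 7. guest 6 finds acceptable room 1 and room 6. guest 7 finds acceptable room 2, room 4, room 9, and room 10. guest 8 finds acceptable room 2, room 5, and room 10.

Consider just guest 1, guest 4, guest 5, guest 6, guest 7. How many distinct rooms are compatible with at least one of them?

10

The union of neighbours of {guest 1, guest 4, guest 5, guest 6, guest 7} is {room 1, room 2, room 3, room 4, room 5, room 6, room 7, room 8, room 9, room 10}, which has 10 elements.
Since |N(S)| = 10 ≥ |S| = 5, Hall's condition holds for this subset.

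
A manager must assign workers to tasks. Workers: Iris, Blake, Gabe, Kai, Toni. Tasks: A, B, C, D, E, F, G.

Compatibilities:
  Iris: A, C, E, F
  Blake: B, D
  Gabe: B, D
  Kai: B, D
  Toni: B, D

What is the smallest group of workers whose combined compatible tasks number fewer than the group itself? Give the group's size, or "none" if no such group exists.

3

Take S = {Blake, Gabe, Kai}. Its neighbourhood is {B, D}, so |N(S)| = 2 < |S| = 3.
Every subset of size less than 3 has at least as many neighbours as members, so 3 is the minimum.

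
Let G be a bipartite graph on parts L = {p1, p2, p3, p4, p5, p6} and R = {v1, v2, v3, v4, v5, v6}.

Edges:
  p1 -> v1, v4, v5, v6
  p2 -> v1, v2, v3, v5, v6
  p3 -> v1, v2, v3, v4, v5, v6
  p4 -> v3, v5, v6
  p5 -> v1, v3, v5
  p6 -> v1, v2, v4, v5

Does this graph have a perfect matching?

For example, pair p1–v4, p2–v5, p3–v3, p4–v6, p5–v1, p6–v2.
Every left vertex is matched, so this is a perfect matching.

Yes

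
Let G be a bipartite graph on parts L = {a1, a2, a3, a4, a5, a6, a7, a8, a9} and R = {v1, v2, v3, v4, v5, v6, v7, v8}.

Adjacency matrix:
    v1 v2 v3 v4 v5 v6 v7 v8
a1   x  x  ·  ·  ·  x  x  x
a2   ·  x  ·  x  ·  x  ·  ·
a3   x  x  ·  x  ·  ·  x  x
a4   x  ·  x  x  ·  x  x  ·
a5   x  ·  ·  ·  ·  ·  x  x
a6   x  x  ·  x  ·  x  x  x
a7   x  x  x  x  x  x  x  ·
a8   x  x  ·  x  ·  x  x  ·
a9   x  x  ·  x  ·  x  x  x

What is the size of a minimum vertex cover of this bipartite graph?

8

The 8 edges a1–v6, a2–v4, a3–v8, a4–v3, a5–v7, a6–v1, a7–v5, a8–v2 form a matching, so any vertex cover needs at least 8 vertices (one per matched edge).
Conversely {a4, a7, v1, v2, v4, v6, v7, v8} meets every edge and has exactly 8 vertices, so 8 is optimal.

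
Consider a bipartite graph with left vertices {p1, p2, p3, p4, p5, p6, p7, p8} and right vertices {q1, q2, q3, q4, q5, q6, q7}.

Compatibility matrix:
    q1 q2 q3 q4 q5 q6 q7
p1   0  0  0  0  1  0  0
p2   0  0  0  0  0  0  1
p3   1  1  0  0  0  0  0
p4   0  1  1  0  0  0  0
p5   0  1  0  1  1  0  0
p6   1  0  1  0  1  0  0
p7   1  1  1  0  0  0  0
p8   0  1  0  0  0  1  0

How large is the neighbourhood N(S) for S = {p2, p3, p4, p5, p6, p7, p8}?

7

The union of neighbours of {p2, p3, p4, p5, p6, p7, p8} is {q1, q2, q3, q4, q5, q6, q7}, which has 7 elements.
Since |N(S)| = 7 ≥ |S| = 7, Hall's condition holds for this subset.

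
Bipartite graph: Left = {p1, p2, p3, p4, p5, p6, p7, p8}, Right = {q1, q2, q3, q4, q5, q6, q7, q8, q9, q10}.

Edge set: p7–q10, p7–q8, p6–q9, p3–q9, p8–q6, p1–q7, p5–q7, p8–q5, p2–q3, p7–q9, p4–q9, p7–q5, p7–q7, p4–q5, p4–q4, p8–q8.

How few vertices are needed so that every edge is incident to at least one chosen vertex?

6

{p2, p4, p7, p8, q7, q9} is a vertex cover of size 6: every edge has an endpoint in this set.
No smaller cover exists because p1–q7, p2–q3, p3–q9, p4–q5, p7–q10, p8–q8 is a matching of size 6, and a cover must include an endpoint of each of these disjoint edges (König's theorem).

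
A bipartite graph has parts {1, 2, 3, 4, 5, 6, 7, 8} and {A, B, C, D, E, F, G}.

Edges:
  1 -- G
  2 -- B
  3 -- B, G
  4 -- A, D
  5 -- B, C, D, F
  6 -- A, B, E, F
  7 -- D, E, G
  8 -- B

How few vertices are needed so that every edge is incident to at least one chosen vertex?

6

A maximum matching has 6 edges (e.g. 1–G, 2–B, 4–D, 5–C, 6–F, 7–E).
By König's theorem the minimum vertex cover has the same size. One such cover is {4, 5, 6, 7, B, G}.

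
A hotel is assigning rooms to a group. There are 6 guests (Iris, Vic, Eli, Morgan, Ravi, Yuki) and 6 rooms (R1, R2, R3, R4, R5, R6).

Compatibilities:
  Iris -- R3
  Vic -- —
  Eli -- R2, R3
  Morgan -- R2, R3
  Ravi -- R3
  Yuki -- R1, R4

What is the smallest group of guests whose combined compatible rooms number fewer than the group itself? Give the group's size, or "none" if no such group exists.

1

Take S = {Vic}. Its neighbourhood is {}, so |N(S)| = 0 < |S| = 1.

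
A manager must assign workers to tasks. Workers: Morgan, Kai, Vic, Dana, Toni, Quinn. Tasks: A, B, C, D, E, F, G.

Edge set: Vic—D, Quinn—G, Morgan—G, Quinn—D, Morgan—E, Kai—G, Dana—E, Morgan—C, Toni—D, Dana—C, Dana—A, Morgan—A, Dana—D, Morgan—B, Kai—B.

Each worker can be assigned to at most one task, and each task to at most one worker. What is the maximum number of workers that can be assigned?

For example, pair Morgan→A, Kai→B, Vic→D, Dana→E, Quinn→G.
The set {Vic, Toni} has only 1 neighbour ({D}), so by Hall's theorem at most 5 of the 6 workers can be matched.

5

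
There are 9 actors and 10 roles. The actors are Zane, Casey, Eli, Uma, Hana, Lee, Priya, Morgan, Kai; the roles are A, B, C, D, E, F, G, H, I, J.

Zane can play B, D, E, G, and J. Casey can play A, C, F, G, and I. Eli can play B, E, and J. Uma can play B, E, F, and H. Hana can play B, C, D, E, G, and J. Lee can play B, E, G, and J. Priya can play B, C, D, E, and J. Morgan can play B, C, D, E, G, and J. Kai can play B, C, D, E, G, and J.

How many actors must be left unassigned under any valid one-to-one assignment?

For example, pair Zane→D, Casey→A, Eli→B, Uma→H, Hana→C, Lee→G, Priya→E, Morgan→J.
The set {Zane, Eli, Hana, Lee, Priya, Morgan, Kai} has only 6 neighbours ({B, C, D, E, G, J}), so by Hall's theorem at most 8 of the 9 actors can be matched.
That matches 8 of the 9, leaving 1 unmatched; no matching can do better.

1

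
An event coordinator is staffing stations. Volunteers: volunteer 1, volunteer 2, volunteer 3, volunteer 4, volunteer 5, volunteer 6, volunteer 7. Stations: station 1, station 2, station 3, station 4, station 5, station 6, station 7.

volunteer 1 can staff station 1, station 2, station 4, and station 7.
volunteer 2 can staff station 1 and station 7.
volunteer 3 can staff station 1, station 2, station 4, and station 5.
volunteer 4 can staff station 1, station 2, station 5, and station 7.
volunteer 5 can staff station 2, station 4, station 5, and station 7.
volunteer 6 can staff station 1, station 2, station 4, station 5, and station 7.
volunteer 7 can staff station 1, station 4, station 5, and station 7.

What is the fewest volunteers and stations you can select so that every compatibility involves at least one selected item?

5

A maximum matching has 5 edges (e.g. volunteer 1–station 4, volunteer 2–station 7, volunteer 3–station 5, volunteer 4–station 1, volunteer 5–station 2).
By König's theorem the minimum vertex cover has the same size. One such cover is {station 1, station 2, station 4, station 5, station 7}.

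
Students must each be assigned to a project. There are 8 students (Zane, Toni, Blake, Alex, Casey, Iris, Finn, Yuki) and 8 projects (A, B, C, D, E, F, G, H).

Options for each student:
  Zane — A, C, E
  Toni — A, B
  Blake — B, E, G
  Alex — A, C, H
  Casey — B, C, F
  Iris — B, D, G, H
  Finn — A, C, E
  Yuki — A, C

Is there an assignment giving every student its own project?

One maximum matching: Zane–E, Toni–B, Blake–G, Alex–H, Casey–F, Iris–D, Finn–A, Yuki–C.
Every student is matched, so this is a perfect matching.

Yes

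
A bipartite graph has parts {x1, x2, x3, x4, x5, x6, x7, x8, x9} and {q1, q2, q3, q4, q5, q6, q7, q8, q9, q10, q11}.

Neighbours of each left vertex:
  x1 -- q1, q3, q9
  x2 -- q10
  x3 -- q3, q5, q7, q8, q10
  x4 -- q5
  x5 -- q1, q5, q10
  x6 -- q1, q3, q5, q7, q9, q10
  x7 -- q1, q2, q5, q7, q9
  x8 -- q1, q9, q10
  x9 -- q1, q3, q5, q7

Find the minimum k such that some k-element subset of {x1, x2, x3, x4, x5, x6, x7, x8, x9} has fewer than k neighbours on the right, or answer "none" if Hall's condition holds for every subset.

Take S = {x1, x2, x4, x5, x6, x8, x9}. Its neighbourhood is {q1, q3, q5, q7, q9, q10}, so |N(S)| = 6 < |S| = 7.
Every subset of size less than 7 has at least as many neighbours as members, so 7 is the minimum.

7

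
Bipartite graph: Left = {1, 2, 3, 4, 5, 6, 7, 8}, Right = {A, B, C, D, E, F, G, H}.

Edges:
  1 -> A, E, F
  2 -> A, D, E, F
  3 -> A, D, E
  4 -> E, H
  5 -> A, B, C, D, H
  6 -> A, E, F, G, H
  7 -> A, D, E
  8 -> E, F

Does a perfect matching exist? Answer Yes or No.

The set {1, 2, 3, 7, 8} has only 4 neighbours ({A, D, E, F}), so by Hall's theorem at most 7 of the 8 left vertices can be matched.
Hence no matching covers every left vertex.

No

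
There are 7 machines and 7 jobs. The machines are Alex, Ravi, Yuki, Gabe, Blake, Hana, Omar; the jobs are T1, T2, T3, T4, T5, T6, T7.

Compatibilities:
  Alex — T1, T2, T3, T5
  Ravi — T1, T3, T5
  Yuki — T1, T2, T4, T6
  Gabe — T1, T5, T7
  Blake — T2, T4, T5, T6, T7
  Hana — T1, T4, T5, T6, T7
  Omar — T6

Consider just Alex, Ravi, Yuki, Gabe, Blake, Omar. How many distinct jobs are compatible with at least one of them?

7

The union of neighbours of {Alex, Ravi, Yuki, Gabe, Blake, Omar} is {T1, T2, T3, T4, T5, T6, T7}, which has 7 elements.
Since |N(S)| = 7 ≥ |S| = 6, Hall's condition holds for this subset.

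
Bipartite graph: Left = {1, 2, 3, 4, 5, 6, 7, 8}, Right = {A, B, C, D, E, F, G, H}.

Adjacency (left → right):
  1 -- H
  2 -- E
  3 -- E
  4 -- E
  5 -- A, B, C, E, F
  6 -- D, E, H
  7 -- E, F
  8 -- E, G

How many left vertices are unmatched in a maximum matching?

2

One maximum matching: 1–H, 2–E, 5–A, 6–D, 7–F, 8–G.
The set {2, 3, 4} has only 1 neighbour ({E}), so by Hall's theorem at most 6 of the 8 left vertices can be matched.
That matches 6 of the 8, leaving 2 unmatched; no matching can do better.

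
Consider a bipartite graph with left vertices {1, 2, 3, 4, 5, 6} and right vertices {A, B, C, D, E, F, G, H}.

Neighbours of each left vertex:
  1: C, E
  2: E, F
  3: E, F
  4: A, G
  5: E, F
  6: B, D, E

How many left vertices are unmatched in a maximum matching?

1

One maximum matching: 1→C, 2→F, 3→E, 4→G, 6→B.
The set {2, 3, 5} has only 2 neighbours ({E, F}), so by Hall's theorem at most 5 of the 6 left vertices can be matched.
That matches 5 of the 6, leaving 1 unmatched; no matching can do better.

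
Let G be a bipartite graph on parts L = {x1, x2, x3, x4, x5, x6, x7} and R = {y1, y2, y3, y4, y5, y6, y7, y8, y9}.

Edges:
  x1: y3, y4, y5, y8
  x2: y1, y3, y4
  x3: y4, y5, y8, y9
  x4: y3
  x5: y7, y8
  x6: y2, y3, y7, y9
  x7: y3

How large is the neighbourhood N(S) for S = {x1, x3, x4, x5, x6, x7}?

7

The union of neighbours of {x1, x3, x4, x5, x6, x7} is {y2, y3, y4, y5, y7, y8, y9}, which has 7 elements.
Since |N(S)| = 7 ≥ |S| = 6, Hall's condition holds for this subset.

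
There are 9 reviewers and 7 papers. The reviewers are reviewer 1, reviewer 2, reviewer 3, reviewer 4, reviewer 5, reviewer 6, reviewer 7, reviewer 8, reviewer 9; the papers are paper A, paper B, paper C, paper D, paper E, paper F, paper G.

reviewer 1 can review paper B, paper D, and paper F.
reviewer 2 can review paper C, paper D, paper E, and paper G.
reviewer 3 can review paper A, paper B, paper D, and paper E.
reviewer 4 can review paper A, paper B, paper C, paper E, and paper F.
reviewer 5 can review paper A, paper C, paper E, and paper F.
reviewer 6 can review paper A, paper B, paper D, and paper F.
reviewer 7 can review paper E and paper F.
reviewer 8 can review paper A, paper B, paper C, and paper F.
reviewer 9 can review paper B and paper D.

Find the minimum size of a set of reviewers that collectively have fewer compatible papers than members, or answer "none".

Take S = {reviewer 1, reviewer 3, reviewer 4, reviewer 5, reviewer 6, reviewer 7, reviewer 8}. Its neighbourhood is {paper A, paper B, paper C, paper D, paper E, paper F}, so |N(S)| = 6 < |S| = 7.
Every subset of size less than 7 has at least as many neighbours as members, so 7 is the minimum.

7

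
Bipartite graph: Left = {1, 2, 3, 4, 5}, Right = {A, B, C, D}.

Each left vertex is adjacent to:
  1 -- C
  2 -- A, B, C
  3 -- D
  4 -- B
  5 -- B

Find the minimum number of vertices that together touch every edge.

4

A maximum matching has 4 edges (e.g. 1–C, 2–A, 3–D, 4–B).
By König's theorem the minimum vertex cover has the same size. One such cover is {1, 2, 3, B}.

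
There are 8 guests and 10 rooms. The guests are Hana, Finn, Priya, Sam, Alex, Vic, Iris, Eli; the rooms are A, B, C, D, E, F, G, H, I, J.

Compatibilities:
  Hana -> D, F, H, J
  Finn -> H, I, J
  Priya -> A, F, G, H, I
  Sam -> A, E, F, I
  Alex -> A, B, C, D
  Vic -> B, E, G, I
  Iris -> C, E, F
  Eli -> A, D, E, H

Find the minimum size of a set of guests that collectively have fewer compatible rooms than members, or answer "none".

A matching saturating every guest exists, for instance Hana→H, Finn→J, Priya→A, Sam→I, Alex→B, Vic→G, Iris→C, Eli→E.
By Hall's marriage theorem, this means |N(S)| ≥ |S| for every subset S, so no violating subset exists.

none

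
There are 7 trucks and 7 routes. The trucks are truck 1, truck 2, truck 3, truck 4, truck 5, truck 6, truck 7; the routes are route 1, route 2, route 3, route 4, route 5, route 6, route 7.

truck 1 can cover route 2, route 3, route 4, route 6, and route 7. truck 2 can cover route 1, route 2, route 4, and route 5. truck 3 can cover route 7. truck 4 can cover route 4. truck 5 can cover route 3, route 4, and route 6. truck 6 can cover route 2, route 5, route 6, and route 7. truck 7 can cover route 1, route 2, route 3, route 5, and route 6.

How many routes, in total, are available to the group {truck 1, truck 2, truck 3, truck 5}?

7

The union of neighbours of {truck 1, truck 2, truck 3, truck 5} is {route 1, route 2, route 3, route 4, route 5, route 6, route 7}, which has 7 elements.
Since |N(S)| = 7 ≥ |S| = 4, Hall's condition holds for this subset.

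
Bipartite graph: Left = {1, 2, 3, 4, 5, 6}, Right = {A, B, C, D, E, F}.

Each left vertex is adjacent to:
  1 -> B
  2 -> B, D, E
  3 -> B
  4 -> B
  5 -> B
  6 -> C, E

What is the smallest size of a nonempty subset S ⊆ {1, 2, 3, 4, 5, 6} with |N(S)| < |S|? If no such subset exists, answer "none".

2

Take S = {1, 3}. Its neighbourhood is {B}, so |N(S)| = 1 < |S| = 2.
No single vertex violates Hall's condition since each has at least one neighbour, so 2 is the minimum.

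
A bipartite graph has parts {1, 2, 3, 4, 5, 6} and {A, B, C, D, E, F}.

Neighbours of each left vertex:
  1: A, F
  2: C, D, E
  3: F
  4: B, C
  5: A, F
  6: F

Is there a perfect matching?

The set {1, 3, 5, 6} has only 2 neighbours ({A, F}), so by Hall's theorem at most 4 of the 6 left vertices can be matched.
Hence no matching covers every left vertex.

No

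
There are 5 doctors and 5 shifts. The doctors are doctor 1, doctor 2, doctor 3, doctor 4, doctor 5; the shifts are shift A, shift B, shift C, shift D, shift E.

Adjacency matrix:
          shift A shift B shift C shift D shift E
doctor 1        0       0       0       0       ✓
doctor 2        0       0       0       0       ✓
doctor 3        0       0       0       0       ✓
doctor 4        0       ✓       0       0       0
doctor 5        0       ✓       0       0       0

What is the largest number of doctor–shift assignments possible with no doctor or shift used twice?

2

A valid assignment of size 2: doctor 1–shift E, doctor 4–shift B.
The set {doctor 1, doctor 2, doctor 3, doctor 4, doctor 5} has only 2 neighbours ({shift B, shift E}), so by Hall's theorem at most 2 of the 5 doctors can be matched.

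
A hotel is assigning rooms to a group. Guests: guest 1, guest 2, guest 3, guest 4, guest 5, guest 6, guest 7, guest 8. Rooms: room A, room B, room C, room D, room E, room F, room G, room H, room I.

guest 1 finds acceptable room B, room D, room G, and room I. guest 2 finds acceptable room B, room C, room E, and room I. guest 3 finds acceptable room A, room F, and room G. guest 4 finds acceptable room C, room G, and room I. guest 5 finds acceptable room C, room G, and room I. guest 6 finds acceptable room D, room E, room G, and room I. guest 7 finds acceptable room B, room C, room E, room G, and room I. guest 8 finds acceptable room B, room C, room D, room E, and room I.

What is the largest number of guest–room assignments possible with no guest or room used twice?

A valid assignment of size 7: guest 1→room D, guest 2→room B, guest 3→room F, guest 4→room C, guest 5→room G, guest 6→room E, guest 7→room I.
The set {guest 1, guest 2, guest 4, guest 5, guest 6, guest 7, guest 8} has only 6 neighbours ({room B, room C, room D, room E, room G, room I}), so by Hall's theorem at most 7 of the 8 guests can be matched.

7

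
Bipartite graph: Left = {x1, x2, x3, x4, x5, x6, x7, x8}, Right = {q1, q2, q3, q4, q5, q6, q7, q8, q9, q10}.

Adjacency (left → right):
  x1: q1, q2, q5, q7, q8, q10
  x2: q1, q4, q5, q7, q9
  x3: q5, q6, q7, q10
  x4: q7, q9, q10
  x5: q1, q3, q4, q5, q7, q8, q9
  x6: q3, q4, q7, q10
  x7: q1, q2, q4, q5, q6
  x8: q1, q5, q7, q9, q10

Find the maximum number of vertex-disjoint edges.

8

For example, pair x1-q8, x2-q4, x3-q5, x4-q10, x5-q1, x6-q7, x7-q6, x8-q9.
This saturates every left vertex, so 8 is the maximum.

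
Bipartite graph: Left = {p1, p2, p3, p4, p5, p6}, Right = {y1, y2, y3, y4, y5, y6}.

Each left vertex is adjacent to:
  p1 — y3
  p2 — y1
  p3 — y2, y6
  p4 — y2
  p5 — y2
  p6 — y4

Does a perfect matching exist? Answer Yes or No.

The set {p4, p5} has only 1 neighbour ({y2}), so by Hall's theorem at most 5 of the 6 left vertices can be matched.
Hence no matching covers every left vertex.

No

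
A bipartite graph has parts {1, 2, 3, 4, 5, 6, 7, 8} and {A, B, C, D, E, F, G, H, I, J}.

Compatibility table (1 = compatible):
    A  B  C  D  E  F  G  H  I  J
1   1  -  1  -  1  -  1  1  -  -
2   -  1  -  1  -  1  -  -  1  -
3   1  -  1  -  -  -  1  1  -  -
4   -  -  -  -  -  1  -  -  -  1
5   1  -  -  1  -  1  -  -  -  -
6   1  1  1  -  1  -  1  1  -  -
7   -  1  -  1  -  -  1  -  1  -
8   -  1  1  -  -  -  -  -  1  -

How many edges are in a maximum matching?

One maximum matching: 1–E, 2–F, 3–C, 4–J, 5–D, 6–A, 7–G, 8–B.
All 8 left vertices are matched, so no larger matching exists.

8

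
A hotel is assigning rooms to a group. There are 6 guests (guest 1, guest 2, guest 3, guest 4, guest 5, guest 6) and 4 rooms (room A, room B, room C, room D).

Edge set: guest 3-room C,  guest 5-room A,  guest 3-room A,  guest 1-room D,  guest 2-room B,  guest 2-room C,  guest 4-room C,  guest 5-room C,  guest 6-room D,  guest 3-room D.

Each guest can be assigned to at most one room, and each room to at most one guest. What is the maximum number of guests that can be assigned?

4

One maximum matching: guest 1→room D, guest 2→room B, guest 3→room A, guest 4→room C.
The set {guest 1, guest 3, guest 4, guest 5, guest 6} has only 3 neighbours ({room A, room C, room D}), so by Hall's theorem at most 4 of the 6 guests can be matched.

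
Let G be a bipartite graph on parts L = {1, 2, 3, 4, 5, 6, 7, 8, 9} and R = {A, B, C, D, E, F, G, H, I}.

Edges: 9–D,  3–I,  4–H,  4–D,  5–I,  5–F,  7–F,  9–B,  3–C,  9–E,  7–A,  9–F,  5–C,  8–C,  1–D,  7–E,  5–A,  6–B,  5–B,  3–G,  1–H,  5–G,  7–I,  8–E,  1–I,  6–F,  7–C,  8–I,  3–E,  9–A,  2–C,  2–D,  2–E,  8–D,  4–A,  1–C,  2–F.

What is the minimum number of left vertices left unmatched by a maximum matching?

0

One maximum matching: 1-H, 2-E, 3-G, 4-D, 5-B, 6-F, 7-I, 8-C, 9-A.
All 9 left vertices are matched, so no larger matching exists.
That matches 9 of the 9, leaving 0 unmatched; no matching can do better.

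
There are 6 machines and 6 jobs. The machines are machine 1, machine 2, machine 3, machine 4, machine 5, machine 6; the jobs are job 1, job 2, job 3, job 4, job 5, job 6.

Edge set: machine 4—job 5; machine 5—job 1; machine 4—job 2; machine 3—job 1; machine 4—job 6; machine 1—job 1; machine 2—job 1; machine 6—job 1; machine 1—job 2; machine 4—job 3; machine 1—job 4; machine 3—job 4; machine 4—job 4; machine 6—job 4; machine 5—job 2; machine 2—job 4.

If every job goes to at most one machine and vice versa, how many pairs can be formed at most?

For example, pair machine 1–job 2, machine 2–job 4, machine 3–job 1, machine 4–job 5.
The set {machine 1, machine 2, machine 3, machine 5, machine 6} has only 3 neighbours ({job 1, job 2, job 4}), so by Hall's theorem at most 4 of the 6 machines can be matched.

4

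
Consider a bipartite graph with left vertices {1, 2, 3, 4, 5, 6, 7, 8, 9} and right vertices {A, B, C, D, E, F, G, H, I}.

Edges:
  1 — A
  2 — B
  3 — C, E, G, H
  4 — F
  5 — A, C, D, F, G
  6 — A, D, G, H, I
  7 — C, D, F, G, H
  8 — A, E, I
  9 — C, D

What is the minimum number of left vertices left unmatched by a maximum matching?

One maximum matching: 1-A, 2-B, 3-E, 4-F, 5-D, 6-H, 7-G, 8-I, 9-C.
All 9 left vertices are matched, so no larger matching exists.
That matches 9 of the 9, leaving 0 unmatched; no matching can do better.

0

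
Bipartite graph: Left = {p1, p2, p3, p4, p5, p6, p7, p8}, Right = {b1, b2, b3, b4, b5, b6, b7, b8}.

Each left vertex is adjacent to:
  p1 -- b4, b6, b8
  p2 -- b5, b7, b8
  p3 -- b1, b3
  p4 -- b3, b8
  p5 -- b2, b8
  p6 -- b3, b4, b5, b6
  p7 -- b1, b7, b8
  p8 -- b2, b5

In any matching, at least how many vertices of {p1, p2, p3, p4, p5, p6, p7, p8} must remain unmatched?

A valid assignment of size 8: p1-b4, p2-b8, p3-b1, p4-b3, p5-b2, p6-b6, p7-b7, p8-b5.
All 8 left vertices are matched, so no larger matching exists.
That matches 8 of the 8, leaving 0 unmatched; no matching can do better.

0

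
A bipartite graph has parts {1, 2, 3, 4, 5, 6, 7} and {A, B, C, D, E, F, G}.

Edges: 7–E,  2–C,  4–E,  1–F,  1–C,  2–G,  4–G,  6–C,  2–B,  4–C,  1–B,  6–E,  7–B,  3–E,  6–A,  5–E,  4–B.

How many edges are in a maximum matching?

6

A valid assignment of size 6: 1-F, 2-C, 3-E, 4-G, 6-A, 7-B.
The set {3, 5} has only 1 neighbour ({E}), so by Hall's theorem at most 6 of the 7 left vertices can be matched.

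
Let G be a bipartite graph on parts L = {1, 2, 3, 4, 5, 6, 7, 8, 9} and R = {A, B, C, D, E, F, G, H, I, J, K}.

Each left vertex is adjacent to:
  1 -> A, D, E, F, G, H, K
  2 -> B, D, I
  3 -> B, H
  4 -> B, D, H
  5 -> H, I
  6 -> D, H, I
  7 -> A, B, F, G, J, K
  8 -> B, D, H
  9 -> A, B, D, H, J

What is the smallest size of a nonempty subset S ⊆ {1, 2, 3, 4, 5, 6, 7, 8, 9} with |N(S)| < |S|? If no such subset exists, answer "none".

5

Take S = {2, 3, 4, 5, 6}. Its neighbourhood is {B, D, H, I}, so |N(S)| = 4 < |S| = 5.
Every subset of size less than 5 has at least as many neighbours as members, so 5 is the minimum.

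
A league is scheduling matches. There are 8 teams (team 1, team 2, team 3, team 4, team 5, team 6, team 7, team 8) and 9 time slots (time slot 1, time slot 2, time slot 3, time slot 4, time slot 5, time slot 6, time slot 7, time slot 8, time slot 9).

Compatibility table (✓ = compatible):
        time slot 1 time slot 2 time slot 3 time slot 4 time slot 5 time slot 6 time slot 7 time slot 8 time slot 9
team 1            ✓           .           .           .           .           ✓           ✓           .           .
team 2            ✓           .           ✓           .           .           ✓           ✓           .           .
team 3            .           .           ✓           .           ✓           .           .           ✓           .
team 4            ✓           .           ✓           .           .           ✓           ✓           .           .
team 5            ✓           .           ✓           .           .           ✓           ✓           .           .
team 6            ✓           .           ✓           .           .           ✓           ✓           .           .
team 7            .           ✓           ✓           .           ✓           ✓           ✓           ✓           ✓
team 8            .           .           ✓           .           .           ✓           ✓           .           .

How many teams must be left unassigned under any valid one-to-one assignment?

2

One maximum matching: team 1-time slot 1, team 2-time slot 6, team 3-time slot 5, team 4-time slot 3, team 5-time slot 7, team 7-time slot 8.
The set {team 1, team 2, team 4, team 5, team 6, team 8} has only 4 neighbours ({time slot 1, time slot 3, time slot 6, time slot 7}), so by Hall's theorem at most 6 of the 8 teams can be matched.
That matches 6 of the 8, leaving 2 unmatched; no matching can do better.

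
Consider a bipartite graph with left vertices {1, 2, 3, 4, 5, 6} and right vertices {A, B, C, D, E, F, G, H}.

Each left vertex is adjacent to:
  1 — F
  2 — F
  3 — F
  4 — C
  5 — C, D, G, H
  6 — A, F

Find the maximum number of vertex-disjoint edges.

4

A valid assignment of size 4: 1-F, 4-C, 5-G, 6-A.
The set {1, 2, 3} has only 1 neighbour ({F}), so by Hall's theorem at most 4 of the 6 left vertices can be matched.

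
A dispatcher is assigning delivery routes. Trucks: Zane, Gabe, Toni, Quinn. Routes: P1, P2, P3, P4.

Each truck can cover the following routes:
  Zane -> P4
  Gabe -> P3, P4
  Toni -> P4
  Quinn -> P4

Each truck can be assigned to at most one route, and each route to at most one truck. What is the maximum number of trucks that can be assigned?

A valid assignment of size 2: Zane→P4, Gabe→P3.
The set {Zane, Toni, Quinn} has only 1 neighbour ({P4}), so by Hall's theorem at most 2 of the 4 trucks can be matched.

2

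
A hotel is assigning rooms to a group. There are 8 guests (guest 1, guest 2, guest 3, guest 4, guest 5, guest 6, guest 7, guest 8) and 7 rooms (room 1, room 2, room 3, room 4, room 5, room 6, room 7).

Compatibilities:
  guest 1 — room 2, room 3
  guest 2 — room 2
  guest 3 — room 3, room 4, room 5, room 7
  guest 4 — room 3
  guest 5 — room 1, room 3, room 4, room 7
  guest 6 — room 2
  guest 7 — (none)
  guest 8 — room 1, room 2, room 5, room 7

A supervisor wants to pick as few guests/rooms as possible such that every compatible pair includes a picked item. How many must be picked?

The 5 edges guest 1–room 3, guest 2–room 2, guest 3–room 5, guest 5–room 4, guest 8–room 7 form a matching, so any vertex cover needs at least 5 vertices (one per matched edge).
Conversely {guest 3, guest 5, guest 8, room 2, room 3} meets every edge and has exactly 5 vertices, so 5 is optimal.

5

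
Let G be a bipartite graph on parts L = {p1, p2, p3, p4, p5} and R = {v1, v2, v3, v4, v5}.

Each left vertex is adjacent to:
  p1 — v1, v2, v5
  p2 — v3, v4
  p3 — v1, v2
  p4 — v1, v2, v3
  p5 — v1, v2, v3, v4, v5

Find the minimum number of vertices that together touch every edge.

The 5 edges p1–v5, p2–v4, p3–v1, p4–v2, p5–v3 form a matching, so any vertex cover needs at least 5 vertices (one per matched edge).
Conversely {p1, p2, p3, p4, p5} meets every edge and has exactly 5 vertices, so 5 is optimal.

5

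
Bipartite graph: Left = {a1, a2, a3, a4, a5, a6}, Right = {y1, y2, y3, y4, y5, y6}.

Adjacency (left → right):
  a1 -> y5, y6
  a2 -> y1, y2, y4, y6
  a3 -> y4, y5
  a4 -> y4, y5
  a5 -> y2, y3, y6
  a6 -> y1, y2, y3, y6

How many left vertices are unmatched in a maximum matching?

One maximum matching: a1–y6, a2–y1, a3–y5, a4–y4, a5–y2, a6–y3.
All 6 left vertices are matched, so no larger matching exists.
That matches 6 of the 6, leaving 0 unmatched; no matching can do better.

0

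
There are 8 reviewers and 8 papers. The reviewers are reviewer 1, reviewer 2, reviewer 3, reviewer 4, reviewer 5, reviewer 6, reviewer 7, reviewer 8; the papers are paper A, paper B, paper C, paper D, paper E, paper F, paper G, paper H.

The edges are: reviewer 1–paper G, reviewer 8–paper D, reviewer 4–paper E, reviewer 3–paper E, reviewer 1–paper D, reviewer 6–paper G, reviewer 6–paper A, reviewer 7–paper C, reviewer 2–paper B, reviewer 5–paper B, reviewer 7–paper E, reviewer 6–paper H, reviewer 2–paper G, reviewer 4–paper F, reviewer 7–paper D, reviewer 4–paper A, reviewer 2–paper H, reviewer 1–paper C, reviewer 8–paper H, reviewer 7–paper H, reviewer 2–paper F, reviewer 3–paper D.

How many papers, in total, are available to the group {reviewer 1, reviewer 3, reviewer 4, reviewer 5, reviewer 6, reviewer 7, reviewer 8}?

The union of neighbours of {reviewer 1, reviewer 3, reviewer 4, reviewer 5, reviewer 6, reviewer 7, reviewer 8} is {paper A, paper B, paper C, paper D, paper E, paper F, paper G, paper H}, which has 8 elements.
Since |N(S)| = 8 ≥ |S| = 7, Hall's condition holds for this subset.

8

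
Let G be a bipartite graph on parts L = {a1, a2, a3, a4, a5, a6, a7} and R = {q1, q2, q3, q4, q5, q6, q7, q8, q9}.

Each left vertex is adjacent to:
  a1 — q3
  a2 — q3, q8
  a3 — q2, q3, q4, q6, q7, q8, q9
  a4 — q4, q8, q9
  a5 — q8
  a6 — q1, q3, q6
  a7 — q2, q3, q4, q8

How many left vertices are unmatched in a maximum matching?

One maximum matching: a1-q3, a2-q8, a3-q9, a4-q4, a6-q6, a7-q2.
The set {a1, a2, a5} has only 2 neighbours ({q3, q8}), so by Hall's theorem at most 6 of the 7 left vertices can be matched.
That matches 6 of the 7, leaving 1 unmatched; no matching can do better.

1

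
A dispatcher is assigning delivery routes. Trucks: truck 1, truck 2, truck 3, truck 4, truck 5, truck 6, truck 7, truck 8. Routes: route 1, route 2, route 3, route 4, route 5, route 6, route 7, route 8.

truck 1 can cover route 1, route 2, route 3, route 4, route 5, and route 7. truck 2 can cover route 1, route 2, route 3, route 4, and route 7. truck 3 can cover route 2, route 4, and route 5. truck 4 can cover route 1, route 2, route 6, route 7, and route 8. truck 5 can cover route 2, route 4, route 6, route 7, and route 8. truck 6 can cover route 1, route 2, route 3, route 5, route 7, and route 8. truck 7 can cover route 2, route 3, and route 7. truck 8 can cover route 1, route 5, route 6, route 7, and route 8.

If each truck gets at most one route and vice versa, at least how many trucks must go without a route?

One maximum matching: truck 1→route 1, truck 2→route 4, truck 3→route 5, truck 4→route 2, truck 5→route 6, truck 6→route 3, truck 7→route 7, truck 8→route 8.
All 8 trucks are matched, so no larger matching exists.
That matches 8 of the 8, leaving 0 unmatched; no matching can do better.

0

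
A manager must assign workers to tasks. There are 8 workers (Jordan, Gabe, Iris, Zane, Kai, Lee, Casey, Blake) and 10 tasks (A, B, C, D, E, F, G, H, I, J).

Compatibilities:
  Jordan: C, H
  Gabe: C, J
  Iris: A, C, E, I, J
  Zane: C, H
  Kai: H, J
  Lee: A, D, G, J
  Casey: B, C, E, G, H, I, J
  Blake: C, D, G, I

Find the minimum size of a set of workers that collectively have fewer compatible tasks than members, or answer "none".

Take S = {Jordan, Gabe, Zane, Kai}. Its neighbourhood is {C, H, J}, so |N(S)| = 3 < |S| = 4.
Every subset of size less than 4 has at least as many neighbours as members, so 4 is the minimum.

4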